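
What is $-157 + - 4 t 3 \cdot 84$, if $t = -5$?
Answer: $4883$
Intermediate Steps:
$-157 + - 4 t 3 \cdot 84 = -157 + \left(-4\right) \left(-5\right) 3 \cdot 84 = -157 + 20 \cdot 3 \cdot 84 = -157 + 60 \cdot 84 = -157 + 5040 = 4883$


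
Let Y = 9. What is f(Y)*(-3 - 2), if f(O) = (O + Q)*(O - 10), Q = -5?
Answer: 20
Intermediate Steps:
f(O) = (-10 + O)*(-5 + O) (f(O) = (O - 5)*(O - 10) = (-5 + O)*(-10 + O) = (-10 + O)*(-5 + O))
f(Y)*(-3 - 2) = (50 + 9**2 - 15*9)*(-3 - 2) = (50 + 81 - 135)*(-5) = -4*(-5) = 20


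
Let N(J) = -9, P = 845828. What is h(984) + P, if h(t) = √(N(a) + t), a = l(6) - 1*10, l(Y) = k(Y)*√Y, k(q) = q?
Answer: 845828 + 5*√39 ≈ 8.4586e+5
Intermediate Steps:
l(Y) = Y^(3/2) (l(Y) = Y*√Y = Y^(3/2))
a = -10 + 6*√6 (a = 6^(3/2) - 1*10 = 6*√6 - 10 = -10 + 6*√6 ≈ 4.6969)
h(t) = √(-9 + t)
h(984) + P = √(-9 + 984) + 845828 = √975 + 845828 = 5*√39 + 845828 = 845828 + 5*√39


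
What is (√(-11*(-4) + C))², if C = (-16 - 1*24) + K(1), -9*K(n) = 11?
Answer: 25/9 ≈ 2.7778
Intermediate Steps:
K(n) = -11/9 (K(n) = -⅑*11 = -11/9)
C = -371/9 (C = (-16 - 1*24) - 11/9 = (-16 - 24) - 11/9 = -40 - 11/9 = -371/9 ≈ -41.222)
(√(-11*(-4) + C))² = (√(-11*(-4) - 371/9))² = (√(44 - 371/9))² = (√(25/9))² = (5/3)² = 25/9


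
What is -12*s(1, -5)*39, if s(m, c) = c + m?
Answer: 1872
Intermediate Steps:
-12*s(1, -5)*39 = -12*(-5 + 1)*39 = -12*(-4)*39 = 48*39 = 1872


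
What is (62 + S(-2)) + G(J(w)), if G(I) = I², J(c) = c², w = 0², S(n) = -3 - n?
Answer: 61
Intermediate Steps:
w = 0
(62 + S(-2)) + G(J(w)) = (62 + (-3 - 1*(-2))) + (0²)² = (62 + (-3 + 2)) + 0² = (62 - 1) + 0 = 61 + 0 = 61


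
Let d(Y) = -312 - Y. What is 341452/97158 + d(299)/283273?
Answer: 48332384429/13761119067 ≈ 3.5122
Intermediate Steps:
341452/97158 + d(299)/283273 = 341452/97158 + (-312 - 1*299)/283273 = 341452*(1/97158) + (-312 - 299)*(1/283273) = 170726/48579 - 611*1/283273 = 170726/48579 - 611/283273 = 48332384429/13761119067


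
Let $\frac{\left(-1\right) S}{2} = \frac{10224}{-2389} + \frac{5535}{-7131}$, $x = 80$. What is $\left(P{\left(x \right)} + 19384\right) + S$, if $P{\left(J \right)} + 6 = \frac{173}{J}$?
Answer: $\frac{8808851058169}{454292240} \approx 19390.0$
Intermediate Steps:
$P{\left(J \right)} = -6 + \frac{173}{J}$
$S = \frac{57420306}{5678653}$ ($S = - 2 \left(\frac{10224}{-2389} + \frac{5535}{-7131}\right) = - 2 \left(10224 \left(- \frac{1}{2389}\right) + 5535 \left(- \frac{1}{7131}\right)\right) = - 2 \left(- \frac{10224}{2389} - \frac{1845}{2377}\right) = \left(-2\right) \left(- \frac{28710153}{5678653}\right) = \frac{57420306}{5678653} \approx 10.112$)
$\left(P{\left(x \right)} + 19384\right) + S = \left(\left(-6 + \frac{173}{80}\right) + 19384\right) + \frac{57420306}{5678653} = \left(- \frac{307}{80} + 19384\right) + \frac{57420306}{5678653} = \frac{1550413}{80} + \frac{57420306}{5678653} = \frac{8808851058169}{454292240}$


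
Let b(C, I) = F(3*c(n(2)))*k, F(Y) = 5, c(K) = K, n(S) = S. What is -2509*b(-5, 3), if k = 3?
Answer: -37635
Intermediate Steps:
b(C, I) = 15 (b(C, I) = 5*3 = 15)
-2509*b(-5, 3) = -2509*15 = -37635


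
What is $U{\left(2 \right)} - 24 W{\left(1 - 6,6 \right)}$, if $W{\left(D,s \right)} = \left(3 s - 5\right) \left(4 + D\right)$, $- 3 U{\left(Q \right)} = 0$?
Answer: $312$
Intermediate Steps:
$U{\left(Q \right)} = 0$ ($U{\left(Q \right)} = \left(- \frac{1}{3}\right) 0 = 0$)
$W{\left(D,s \right)} = \left(-5 + 3 s\right) \left(4 + D\right)$
$U{\left(2 \right)} - 24 W{\left(1 - 6,6 \right)} = 0 - 24 \left(-20 - 5 \left(1 - 6\right) + 12 \cdot 6 + 3 \left(1 - 6\right) 6\right) = 0 - 24 \left(-20 - 5 \left(1 - 6\right) + 72 + 3 \left(1 - 6\right) 6\right) = 0 - 24 \left(-20 - -25 + 72 + 3 \left(-5\right) 6\right) = 0 - 24 \left(-20 + 25 + 72 - 90\right) = 0 - -312 = 0 + 312 = 312$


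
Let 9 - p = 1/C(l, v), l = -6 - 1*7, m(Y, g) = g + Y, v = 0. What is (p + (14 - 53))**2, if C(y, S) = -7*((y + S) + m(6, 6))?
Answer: 44521/49 ≈ 908.59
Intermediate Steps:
m(Y, g) = Y + g
l = -13 (l = -6 - 7 = -13)
C(y, S) = -84 - 7*S - 7*y (C(y, S) = -7*((y + S) + (6 + 6)) = -7*((S + y) + 12) = -7*(12 + S + y) = -84 - 7*S - 7*y)
p = 62/7 (p = 9 - 1/(-84 - 7*0 - 7*(-13)) = 9 - 1/(-84 + 0 + 91) = 9 - 1/7 = 62/7 ≈ 8.8571)
(p + (14 - 53))**2 = (62/7 + (14 - 53))**2 = (62/7 - 39)**2 = (-211/7)**2 = 44521/49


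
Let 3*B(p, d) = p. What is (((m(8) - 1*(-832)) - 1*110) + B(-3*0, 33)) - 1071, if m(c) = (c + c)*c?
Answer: -221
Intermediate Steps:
B(p, d) = p/3
m(c) = 2*c² (m(c) = (2*c)*c = 2*c²)
(((m(8) - 1*(-832)) - 1*110) + B(-3*0, 33)) - 1071 = (((2*8² - 1*(-832)) - 1*110) + (-3*0)/3) - 1071 = (((2*64 + 832) - 110) + (⅓)*0) - 1071 = (((128 + 832) - 110) + 0) - 1071 = ((960 - 110) + 0) - 1071 = (850 + 0) - 1071 = 850 - 1071 = -221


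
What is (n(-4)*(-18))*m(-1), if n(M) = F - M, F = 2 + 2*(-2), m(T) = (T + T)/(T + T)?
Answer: -36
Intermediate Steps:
m(T) = 1 (m(T) = (2*T)/((2*T)) = (2*T)*(1/(2*T)) = 1)
F = -2 (F = 2 - 4 = -2)
n(M) = -2 - M
(n(-4)*(-18))*m(-1) = ((-2 - 1*(-4))*(-18))*1 = ((-2 + 4)*(-18))*1 = (2*(-18))*1 = -36*1 = -36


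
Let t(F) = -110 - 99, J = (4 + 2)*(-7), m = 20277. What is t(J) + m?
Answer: 20068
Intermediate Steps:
J = -42 (J = 6*(-7) = -42)
t(F) = -209
t(J) + m = -209 + 20277 = 20068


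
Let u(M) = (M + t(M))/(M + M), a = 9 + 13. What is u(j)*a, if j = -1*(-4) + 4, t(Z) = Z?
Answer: 22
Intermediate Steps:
a = 22
j = 8 (j = 4 + 4 = 8)
u(M) = 1 (u(M) = (M + M)/(M + M) = (2*M)/((2*M)) = (2*M)*(1/(2*M)) = 1)
u(j)*a = 1*22 = 22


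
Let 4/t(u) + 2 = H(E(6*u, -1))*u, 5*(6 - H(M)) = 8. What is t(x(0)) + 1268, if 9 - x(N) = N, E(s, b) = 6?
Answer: 59601/47 ≈ 1268.1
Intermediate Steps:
x(N) = 9 - N
H(M) = 22/5 (H(M) = 6 - ⅕*8 = 6 - 8/5 = 22/5)
t(u) = 4/(-2 + 22*u/5)
t(x(0)) + 1268 = 10/(-5 + 11*(9 - 1*0)) + 1268 = 10/(-5 + 11*(9 + 0)) + 1268 = 10/(-5 + 11*9) + 1268 = 10/(-5 + 99) + 1268 = 10/94 + 1268 = 10*(1/94) + 1268 = 5/47 + 1268 = 59601/47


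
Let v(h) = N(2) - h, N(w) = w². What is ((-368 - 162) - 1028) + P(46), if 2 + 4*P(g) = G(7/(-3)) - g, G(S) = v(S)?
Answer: -18821/12 ≈ -1568.4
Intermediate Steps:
v(h) = 4 - h (v(h) = 2² - h = 4 - h)
G(S) = 4 - S
P(g) = 13/12 - g/4 (P(g) = -½ + ((4 - 7/(-3)) - g)/4 = -½ + ((4 - 7*(-1)/3) - g)/4 = -½ + ((4 - 1*(-7/3)) - g)/4 = -½ + ((4 + 7/3) - g)/4 = -½ + (19/3 - g)/4 = -½ + (19/12 - g/4) = 13/12 - g/4)
((-368 - 162) - 1028) + P(46) = ((-368 - 162) - 1028) + (13/12 - ¼*46) = (-530 - 1028) + (13/12 - 23/2) = -1558 - 125/12 = -18821/12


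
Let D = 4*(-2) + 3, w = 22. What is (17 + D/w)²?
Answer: 136161/484 ≈ 281.32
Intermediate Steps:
D = -5 (D = -8 + 3 = -5)
(17 + D/w)² = (17 - 5/22)² = (369/22)² = 136161/484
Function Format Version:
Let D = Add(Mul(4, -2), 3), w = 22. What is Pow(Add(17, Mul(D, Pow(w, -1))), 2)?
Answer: Rational(136161, 484) ≈ 281.32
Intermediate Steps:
D = -5 (D = Add(-8, 3) = -5)
Pow(Add(17, Mul(D, Pow(w, -1))), 2) = Pow(Add(17, Mul(-5, Pow(22, -1))), 2) = Pow(Add(17, Mul(-5, Rational(1, 22))), 2) = Pow(Add(17, Rational(-5, 22)), 2) = Pow(Rational(369, 22), 2) = Rational(136161, 484)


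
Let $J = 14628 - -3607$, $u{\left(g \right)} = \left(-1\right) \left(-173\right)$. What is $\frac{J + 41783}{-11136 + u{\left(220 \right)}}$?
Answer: $- \frac{60018}{10963} \approx -5.4746$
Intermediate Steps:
$u{\left(g \right)} = 173$
$J = 18235$ ($J = 14628 + 3607 = 18235$)
$\frac{J + 41783}{-11136 + u{\left(220 \right)}} = \frac{18235 + 41783}{-11136 + 173} = \frac{60018}{-10963} = 60018 \left(- \frac{1}{10963}\right) = - \frac{60018}{10963}$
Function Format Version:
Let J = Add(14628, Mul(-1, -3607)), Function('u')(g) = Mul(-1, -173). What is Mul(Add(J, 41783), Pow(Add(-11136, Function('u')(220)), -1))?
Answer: Rational(-60018, 10963) ≈ -5.4746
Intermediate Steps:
Function('u')(g) = 173
J = 18235 (J = Add(14628, 3607) = 18235)
Mul(Add(J, 41783), Pow(Add(-11136, Function('u')(220)), -1)) = Mul(Add(18235, 41783), Pow(Add(-11136, 173), -1)) = Mul(60018, Pow(-10963, -1)) = Mul(60018, Rational(-1, 10963)) = Rational(-60018, 10963)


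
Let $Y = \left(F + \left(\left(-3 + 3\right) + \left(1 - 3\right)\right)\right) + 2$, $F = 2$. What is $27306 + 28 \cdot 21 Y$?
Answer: $28482$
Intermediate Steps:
$Y = 2$ ($Y = \left(2 + \left(\left(-3 + 3\right) + \left(1 - 3\right)\right)\right) + 2 = \left(2 + \left(0 - 2\right)\right) + 2 = \left(2 - 2\right) + 2 = 0 + 2 = 2$)
$27306 + 28 \cdot 21 Y = 27306 + 28 \cdot 21 \cdot 2 = 27306 + 588 \cdot 2 = 27306 + 1176 = 28482$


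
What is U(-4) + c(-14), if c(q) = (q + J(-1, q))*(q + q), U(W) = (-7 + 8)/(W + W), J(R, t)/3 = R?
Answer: 3807/8 ≈ 475.88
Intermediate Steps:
J(R, t) = 3*R
U(W) = 1/(2*W)
c(q) = 2*q*(-3 + q) (c(q) = (q + 3*(-1))*(q + q) = (q - 3)*(2*q) = (-3 + q)*(2*q) = 2*q*(-3 + q))
U(-4) + c(-14) = (½)/(-4) + 2*(-14)*(-3 - 14) = (½)*(-¼) + 2*(-14)*(-17) = -⅛ + 476 = 3807/8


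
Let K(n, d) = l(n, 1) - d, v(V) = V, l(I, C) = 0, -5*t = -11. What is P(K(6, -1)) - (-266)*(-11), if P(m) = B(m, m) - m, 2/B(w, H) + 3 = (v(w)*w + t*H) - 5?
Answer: -35129/12 ≈ -2927.4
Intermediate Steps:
t = 11/5 (t = -⅕*(-11) = 11/5 ≈ 2.2000)
B(w, H) = 2/(-8 + w² + 11*H/5) (B(w, H) = 2/(-3 + ((w*w + 11*H/5) - 5)) = 2/(-3 + ((w² + 11*H/5) - 5)) = 2/(-3 + (-5 + w² + 11*H/5)) = 2/(-8 + w² + 11*H/5))
K(n, d) = -d (K(n, d) = 0 - d = -d)
P(m) = -m + 10/(-40 + 5*m² + 11*m) (P(m) = 10/(-40 + 5*m² + 11*m) - m = -m + 10/(-40 + 5*m² + 11*m))
P(K(6, -1)) - (-266)*(-11) = (-(-1)*(-1) + 2/(-8 + (-1*(-1))² + 11*(-1*(-1))/5)) - (-266)*(-11) = (-1*1 + 2/(-8 + 1² + (11/5)*1)) - 1*2926 = (-1 + 2/(-8 + 1 + 11/5)) - 2926 = (-1 + 2/(-24/5)) - 2926 = (-1 + 2*(-5/24)) - 2926 = (-1 - 5/12) - 2926 = -17/12 - 2926 = -35129/12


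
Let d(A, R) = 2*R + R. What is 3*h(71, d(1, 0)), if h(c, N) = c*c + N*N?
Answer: 15123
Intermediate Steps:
d(A, R) = 3*R
h(c, N) = N² + c² (h(c, N) = c² + N² = N² + c²)
3*h(71, d(1, 0)) = 3*((3*0)² + 71²) = 3*(0² + 5041) = 3*(0 + 5041) = 3*5041 = 15123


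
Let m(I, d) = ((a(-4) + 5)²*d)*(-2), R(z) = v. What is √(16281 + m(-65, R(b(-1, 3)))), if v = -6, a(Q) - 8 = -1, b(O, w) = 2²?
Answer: 3*√2001 ≈ 134.20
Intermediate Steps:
b(O, w) = 4
a(Q) = 7 (a(Q) = 8 - 1 = 7)
R(z) = -6
m(I, d) = -288*d (m(I, d) = ((7 + 5)²*d)*(-2) = (12²*d)*(-2) = (144*d)*(-2) = -288*d)
√(16281 + m(-65, R(b(-1, 3)))) = √(16281 - 288*(-6)) = √(16281 + 1728) = √18009 = 3*√2001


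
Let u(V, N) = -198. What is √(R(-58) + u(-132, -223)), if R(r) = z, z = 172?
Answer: I*√26 ≈ 5.099*I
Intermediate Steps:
R(r) = 172
√(R(-58) + u(-132, -223)) = √(172 - 198) = √(-26) = I*√26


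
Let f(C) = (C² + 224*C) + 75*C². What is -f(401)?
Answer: -12310700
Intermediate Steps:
f(C) = 76*C² + 224*C
-f(401) = -4*401*(56 + 19*401) = -4*401*(56 + 7619) = -4*401*7675 = -1*12310700 = -12310700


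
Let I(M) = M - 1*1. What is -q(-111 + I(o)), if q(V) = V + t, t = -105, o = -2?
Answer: 219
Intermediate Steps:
I(M) = -1 + M (I(M) = M - 1 = -1 + M)
q(V) = -105 + V (q(V) = V - 105 = -105 + V)
-q(-111 + I(o)) = -(-105 + (-111 + (-1 - 2))) = -(-105 + (-111 - 3)) = -(-105 - 114) = -1*(-219) = 219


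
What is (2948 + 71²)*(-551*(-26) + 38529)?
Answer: 422258595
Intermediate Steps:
(2948 + 71²)*(-551*(-26) + 38529) = (2948 + 5041)*(14326 + 38529) = 7989*52855 = 422258595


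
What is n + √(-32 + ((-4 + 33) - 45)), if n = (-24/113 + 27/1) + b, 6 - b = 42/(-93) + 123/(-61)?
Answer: 7533526/213683 + 4*I*√3 ≈ 35.256 + 6.9282*I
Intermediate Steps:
b = 16013/1891 (b = 6 - (42/(-93) + 123/(-61)) = 6 - (42*(-1/93) + 123*(-1/61)) = 6 - (-14/31 - 123/61) = 6 - 1*(-4667/1891) = 6 + 4667/1891 = 16013/1891 ≈ 8.4680)
n = 7533526/213683 (n = (-24/113 + 27/1) + 16013/1891 = (-24*1/113 + 27*1) + 16013/1891 = (-24/113 + 27) + 16013/1891 = 3027/113 + 16013/1891 = 7533526/213683 ≈ 35.256)
n + √(-32 + ((-4 + 33) - 45)) = 7533526/213683 + √(-32 + ((-4 + 33) - 45)) = 7533526/213683 + √(-32 + (29 - 45)) = 7533526/213683 + √(-32 - 16) = 7533526/213683 + √(-48) = 7533526/213683 + 4*I*√3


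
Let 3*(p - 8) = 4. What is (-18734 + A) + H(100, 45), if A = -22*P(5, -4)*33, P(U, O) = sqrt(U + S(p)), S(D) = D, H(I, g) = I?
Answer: -18634 - 242*sqrt(129) ≈ -21383.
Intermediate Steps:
p = 28/3 (p = 8 + (1/3)*4 = 8 + 4/3 = 28/3 ≈ 9.3333)
P(U, O) = sqrt(28/3 + U) (P(U, O) = sqrt(U + 28/3) = sqrt(28/3 + U))
A = -242*sqrt(129) (A = -22*sqrt(84 + 9*5)/3*33 = -22*sqrt(84 + 45)/3*33 = -22*sqrt(129)/3*33 = -242*sqrt(129) ≈ -2748.6)
(-18734 + A) + H(100, 45) = (-18734 - 242*sqrt(129)) + 100 = -18634 - 242*sqrt(129)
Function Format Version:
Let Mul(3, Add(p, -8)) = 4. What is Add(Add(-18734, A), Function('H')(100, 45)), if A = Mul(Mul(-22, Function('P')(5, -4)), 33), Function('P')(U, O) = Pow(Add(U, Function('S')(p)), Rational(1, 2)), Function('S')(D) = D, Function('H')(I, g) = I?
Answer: Add(-18634, Mul(-242, Pow(129, Rational(1, 2)))) ≈ -21383.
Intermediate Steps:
p = Rational(28, 3) (p = Add(8, Mul(Rational(1, 3), 4)) = Add(8, Rational(4, 3)) = Rational(28, 3) ≈ 9.3333)
Function('P')(U, O) = Pow(Add(Rational(28, 3), U), Rational(1, 2)) (Function('P')(U, O) = Pow(Add(U, Rational(28, 3)), Rational(1, 2)) = Pow(Add(Rational(28, 3), U), Rational(1, 2)))
A = Mul(-242, Pow(129, Rational(1, 2))) (A = Mul(Mul(-22, Mul(Rational(1, 3), Pow(Add(84, Mul(9, 5)), Rational(1, 2)))), 33) = Mul(Mul(-22, Mul(Rational(1, 3), Pow(Add(84, 45), Rational(1, 2)))), 33) = Mul(Mul(-22, Mul(Rational(1, 3), Pow(129, Rational(1, 2)))), 33) = Mul(Mul(Rational(-22, 3), Pow(129, Rational(1, 2))), 33) = Mul(-242, Pow(129, Rational(1, 2))) ≈ -2748.6)
Add(Add(-18734, A), Function('H')(100, 45)) = Add(Add(-18734, Mul(-242, Pow(129, Rational(1, 2)))), 100) = Add(-18634, Mul(-242, Pow(129, Rational(1, 2))))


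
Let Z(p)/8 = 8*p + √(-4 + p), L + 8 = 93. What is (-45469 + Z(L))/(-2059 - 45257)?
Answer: 13319/15772 ≈ 0.84447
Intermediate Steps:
L = 85 (L = -8 + 93 = 85)
Z(p) = 8*√(-4 + p) + 64*p (Z(p) = 8*(8*p + √(-4 + p)) = 8*(√(-4 + p) + 8*p) = 8*√(-4 + p) + 64*p)
(-45469 + Z(L))/(-2059 - 45257) = (-45469 + (8*√(-4 + 85) + 64*85))/(-2059 - 45257) = (-45469 + (8*√81 + 5440))/(-47316) = (-45469 + (8*9 + 5440))*(-1/47316) = (-45469 + (72 + 5440))*(-1/47316) = (-45469 + 5512)*(-1/47316) = -39957*(-1/47316) = 13319/15772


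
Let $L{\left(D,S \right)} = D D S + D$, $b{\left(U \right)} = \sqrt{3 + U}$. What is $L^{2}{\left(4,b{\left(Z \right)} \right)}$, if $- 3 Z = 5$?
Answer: $\frac{1072}{3} + \frac{256 \sqrt{3}}{3} \approx 505.13$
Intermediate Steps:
$Z = - \frac{5}{3}$ ($Z = \left(- \frac{1}{3}\right) 5 = - \frac{5}{3} \approx -1.6667$)
$L{\left(D,S \right)} = D + S D^{2}$ ($L{\left(D,S \right)} = D^{2} S + D = S D^{2} + D = D + S D^{2}$)
$L^{2}{\left(4,b{\left(Z \right)} \right)} = \left(4 \left(1 + 4 \sqrt{3 - \frac{5}{3}}\right)\right)^{2} = \left(4 \left(1 + 4 \sqrt{\frac{4}{3}}\right)\right)^{2} = \left(4 \left(1 + 4 \frac{2 \sqrt{3}}{3}\right)\right)^{2} = \left(4 \left(1 + \frac{8 \sqrt{3}}{3}\right)\right)^{2} = \left(4 + \frac{32 \sqrt{3}}{3}\right)^{2}$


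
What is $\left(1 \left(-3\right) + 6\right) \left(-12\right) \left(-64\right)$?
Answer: $2304$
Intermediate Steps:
$\left(1 \left(-3\right) + 6\right) \left(-12\right) \left(-64\right) = \left(-3 + 6\right) \left(-12\right) \left(-64\right) = 3 \left(-12\right) \left(-64\right) = \left(-36\right) \left(-64\right) = 2304$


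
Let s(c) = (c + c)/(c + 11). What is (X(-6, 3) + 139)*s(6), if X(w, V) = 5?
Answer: 1728/17 ≈ 101.65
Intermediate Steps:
s(c) = 2*c/(11 + c) (s(c) = (2*c)/(11 + c) = 2*c/(11 + c))
(X(-6, 3) + 139)*s(6) = (5 + 139)*(2*6/(11 + 6)) = 144*(2*6/17) = 144*(2*6*(1/17)) = 144*(12/17) = 1728/17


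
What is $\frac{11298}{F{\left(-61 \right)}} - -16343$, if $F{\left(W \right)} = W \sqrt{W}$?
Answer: $16343 + \frac{11298 i \sqrt{61}}{3721} \approx 16343.0 + 23.714 i$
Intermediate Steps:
$F{\left(W \right)} = W^{\frac{3}{2}}$
$\frac{11298}{F{\left(-61 \right)}} - -16343 = \frac{11298}{\left(-61\right)^{\frac{3}{2}}} - -16343 = \frac{11298}{\left(-61\right) i \sqrt{61}} + 16343 = 11298 \frac{i \sqrt{61}}{3721} + 16343 = \frac{11298 i \sqrt{61}}{3721} + 16343 = 16343 + \frac{11298 i \sqrt{61}}{3721}$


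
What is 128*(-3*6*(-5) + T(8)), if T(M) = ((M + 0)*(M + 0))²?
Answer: 535808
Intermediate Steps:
T(M) = M⁴ (T(M) = (M*M)² = (M²)² = M⁴)
128*(-3*6*(-5) + T(8)) = 128*(-3*6*(-5) + 8⁴) = 128*(-18*(-5) + 4096) = 128*(90 + 4096) = 128*4186 = 535808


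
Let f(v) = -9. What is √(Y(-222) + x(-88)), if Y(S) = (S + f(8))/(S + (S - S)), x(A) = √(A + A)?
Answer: √(5698 + 21904*I*√11)/74 ≈ 2.6784 + 2.4766*I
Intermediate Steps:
x(A) = √2*√A (x(A) = √(2*A) = √2*√A)
Y(S) = (-9 + S)/S (Y(S) = (S - 9)/(S + (S - S)) = (-9 + S)/(S + 0) = (-9 + S)/S)
√(Y(-222) + x(-88)) = √((-9 - 222)/(-222) + √2*√(-88)) = √(-1/222*(-231) + √2*(2*I*√22)) = √(77/74 + 4*I*√11)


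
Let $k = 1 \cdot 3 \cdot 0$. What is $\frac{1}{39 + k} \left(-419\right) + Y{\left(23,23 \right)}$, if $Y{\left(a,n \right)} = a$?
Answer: $\frac{478}{39} \approx 12.256$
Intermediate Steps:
$k = 0$ ($k = 3 \cdot 0 = 0$)
$\frac{1}{39 + k} \left(-419\right) + Y{\left(23,23 \right)} = \frac{1}{39 + 0} \left(-419\right) + 23 = \frac{1}{39} \left(-419\right) + 23 = - \frac{419}{39} + 23 = \frac{478}{39}$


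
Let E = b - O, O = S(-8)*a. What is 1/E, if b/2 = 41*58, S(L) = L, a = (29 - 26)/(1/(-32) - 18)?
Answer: 577/2743444 ≈ 0.00021032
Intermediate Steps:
a = -96/577 (a = 3/(-1/32 - 18) = 3/(-577/32) = 3*(-32/577) = -96/577 ≈ -0.16638)
b = 4756 (b = 2*(41*58) = 2*2378 = 4756)
O = 768/577 (O = -8*(-96/577) = 768/577 ≈ 1.3310)
E = 2743444/577 (E = 4756 - 1*768/577 = 4756 - 768/577 = 2743444/577 ≈ 4754.7)
1/E = 1/(2743444/577) = 577/2743444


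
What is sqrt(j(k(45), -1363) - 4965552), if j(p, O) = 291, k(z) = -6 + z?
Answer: I*sqrt(4965261) ≈ 2228.3*I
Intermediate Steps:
sqrt(j(k(45), -1363) - 4965552) = sqrt(291 - 4965552) = sqrt(-4965261) = I*sqrt(4965261)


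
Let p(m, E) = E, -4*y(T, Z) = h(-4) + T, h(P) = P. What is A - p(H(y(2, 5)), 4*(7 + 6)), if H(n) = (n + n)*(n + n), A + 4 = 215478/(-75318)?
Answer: -738881/12553 ≈ -58.861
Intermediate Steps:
y(T, Z) = 1 - T/4 (y(T, Z) = -(-4 + T)/4 = 1 - T/4)
A = -86125/12553 (A = -4 + 215478/(-75318) = -4 + 215478*(-1/75318) = -4 - 35913/12553 = -86125/12553 ≈ -6.8609)
H(n) = 4*n² (H(n) = (2*n)*(2*n) = 4*n²)
A - p(H(y(2, 5)), 4*(7 + 6)) = -86125/12553 - 4*(7 + 6) = -86125/12553 - 4*13 = -86125/12553 - 1*52 = -86125/12553 - 52 = -738881/12553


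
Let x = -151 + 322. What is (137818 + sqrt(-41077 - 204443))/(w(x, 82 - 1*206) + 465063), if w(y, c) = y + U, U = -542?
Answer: 68909/232346 + 3*I*sqrt(1705)/116173 ≈ 0.29658 + 0.0010663*I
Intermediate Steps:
x = 171
w(y, c) = -542 + y (w(y, c) = y - 542 = -542 + y)
(137818 + sqrt(-41077 - 204443))/(w(x, 82 - 1*206) + 465063) = (137818 + sqrt(-41077 - 204443))/((-542 + 171) + 465063) = (137818 + sqrt(-245520))/(-371 + 465063) = (137818 + 12*I*sqrt(1705))/464692 = (137818 + 12*I*sqrt(1705))*(1/464692) = 68909/232346 + 3*I*sqrt(1705)/116173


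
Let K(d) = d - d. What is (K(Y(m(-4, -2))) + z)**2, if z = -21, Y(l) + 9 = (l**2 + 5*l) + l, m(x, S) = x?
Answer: 441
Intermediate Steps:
Y(l) = -9 + l**2 + 6*l (Y(l) = -9 + ((l**2 + 5*l) + l) = -9 + (l**2 + 6*l) = -9 + l**2 + 6*l)
K(d) = 0
(K(Y(m(-4, -2))) + z)**2 = (0 - 21)**2 = (-21)**2 = 441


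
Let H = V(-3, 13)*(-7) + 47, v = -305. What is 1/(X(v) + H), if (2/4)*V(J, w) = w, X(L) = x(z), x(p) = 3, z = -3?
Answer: -1/132 ≈ -0.0075758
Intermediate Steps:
X(L) = 3
V(J, w) = 2*w
H = -135 (H = (2*13)*(-7) + 47 = 26*(-7) + 47 = -182 + 47 = -135)
1/(X(v) + H) = 1/(3 - 135) = 1/(-132) = -1/132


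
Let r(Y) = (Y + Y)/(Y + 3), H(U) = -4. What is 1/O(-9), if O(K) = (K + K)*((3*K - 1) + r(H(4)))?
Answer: 1/360 ≈ 0.0027778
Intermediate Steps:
r(Y) = 2*Y/(3 + Y) (r(Y) = (2*Y)/(3 + Y) = 2*Y/(3 + Y))
O(K) = 2*K*(7 + 3*K) (O(K) = (K + K)*((3*K - 1) + 2*(-4)/(3 - 4)) = (2*K)*((-1 + 3*K) + 2*(-4)/(-1)) = (2*K)*((-1 + 3*K) + 2*(-4)*(-1)) = (2*K)*((-1 + 3*K) + 8) = (2*K)*(7 + 3*K) = 2*K*(7 + 3*K))
1/O(-9) = 1/(2*(-9)*(7 + 3*(-9))) = 1/(2*(-9)*(7 - 27)) = 1/(2*(-9)*(-20)) = 1/360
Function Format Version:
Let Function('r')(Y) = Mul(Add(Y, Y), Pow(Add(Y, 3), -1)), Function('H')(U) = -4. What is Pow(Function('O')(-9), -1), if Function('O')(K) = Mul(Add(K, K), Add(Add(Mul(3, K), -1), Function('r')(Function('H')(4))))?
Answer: Rational(1, 360) ≈ 0.0027778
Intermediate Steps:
Function('r')(Y) = Mul(2, Y, Pow(Add(3, Y), -1)) (Function('r')(Y) = Mul(Mul(2, Y), Pow(Add(3, Y), -1)) = Mul(2, Y, Pow(Add(3, Y), -1)))
Function('O')(K) = Mul(2, K, Add(7, Mul(3, K))) (Function('O')(K) = Mul(Add(K, K), Add(Add(Mul(3, K), -1), Mul(2, -4, Pow(Add(3, -4), -1)))) = Mul(Mul(2, K), Add(Add(-1, Mul(3, K)), Mul(2, -4, Pow(-1, -1)))) = Mul(Mul(2, K), Add(Add(-1, Mul(3, K)), Mul(2, -4, -1))) = Mul(Mul(2, K), Add(Add(-1, Mul(3, K)), 8)) = Mul(Mul(2, K), Add(7, Mul(3, K))) = Mul(2, K, Add(7, Mul(3, K))))
Pow(Function('O')(-9), -1) = Pow(Mul(2, -9, Add(7, Mul(3, -9))), -1) = Pow(Mul(2, -9, Add(7, -27)), -1) = Pow(Mul(2, -9, -20), -1) = Pow(360, -1) = Rational(1, 360)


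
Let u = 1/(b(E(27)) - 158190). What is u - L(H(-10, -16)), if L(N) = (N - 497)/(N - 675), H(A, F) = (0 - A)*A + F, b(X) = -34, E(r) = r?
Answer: -96992103/125155184 ≈ -0.77497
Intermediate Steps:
H(A, F) = F - A² (H(A, F) = (-A)*A + F = -A² + F = F - A²)
u = -1/158224 (u = 1/(-34 - 158190) = 1/(-158224) = -1/158224 ≈ -6.3202e-6)
L(N) = (-497 + N)/(-675 + N)
u - L(H(-10, -16)) = -1/158224 - (-497 + (-16 - 1*(-10)²))/(-675 + (-16 - 1*(-10)²)) = -1/158224 - (-497 + (-16 - 1*100))/(-675 + (-16 - 1*100)) = -1/158224 - (-497 + (-16 - 100))/(-675 + (-16 - 100)) = -1/158224 - (-497 - 116)/(-675 - 116) = -1/158224 - (-613)/(-791) = -1/158224 - (-1)*(-613)/791 = -1/158224 - 1*613/791 = -1/158224 - 613/791 = -96992103/125155184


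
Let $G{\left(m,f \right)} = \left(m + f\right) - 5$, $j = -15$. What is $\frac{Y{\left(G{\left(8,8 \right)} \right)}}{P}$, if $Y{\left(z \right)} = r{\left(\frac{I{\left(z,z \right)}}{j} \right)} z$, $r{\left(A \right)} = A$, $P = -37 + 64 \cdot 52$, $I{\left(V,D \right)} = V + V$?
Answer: $- \frac{242}{49365} \approx -0.0049023$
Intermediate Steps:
$I{\left(V,D \right)} = 2 V$
$P = 3291$ ($P = -37 + 3328 = 3291$)
$G{\left(m,f \right)} = -5 + f + m$ ($G{\left(m,f \right)} = \left(f + m\right) - 5 = -5 + f + m$)
$Y{\left(z \right)} = - \frac{2 z^{2}}{15}$ ($Y{\left(z \right)} = \frac{2 z}{-15} z = 2 z \left(- \frac{1}{15}\right) z = - \frac{2 z}{15} z = - \frac{2 z^{2}}{15}$)
$\frac{Y{\left(G{\left(8,8 \right)} \right)}}{P} = \frac{\left(- \frac{2}{15}\right) \left(-5 + 8 + 8\right)^{2}}{3291} = - \frac{2 \cdot 11^{2}}{15} \cdot \frac{1}{3291} = \left(- \frac{2}{15}\right) 121 \cdot \frac{1}{3291} = \left(- \frac{242}{15}\right) \frac{1}{3291} = - \frac{242}{49365}$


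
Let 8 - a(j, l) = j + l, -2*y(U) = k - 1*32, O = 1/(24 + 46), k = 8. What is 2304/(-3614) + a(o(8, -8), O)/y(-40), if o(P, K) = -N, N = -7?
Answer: -280999/505960 ≈ -0.55538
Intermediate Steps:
O = 1/70 ≈ 0.014286
y(U) = 12 (y(U) = -(8 - 1*32)/2 = -(8 - 32)/2 = -1/2*(-24) = 12)
o(P, K) = 7 (o(P, K) = -1*(-7) = 7)
a(j, l) = 8 - j - l (a(j, l) = 8 - (j + l) = 8 + (-j - l) = 8 - j - l)
2304/(-3614) + a(o(8, -8), O)/y(-40) = 2304/(-3614) + (8 - 1*7 - 1*1/70)/12 = 2304*(-1/3614) + (8 - 7 - 1/70)*(1/12) = -1152/1807 + (69/70)*(1/12) = -1152/1807 + 23/280 = -280999/505960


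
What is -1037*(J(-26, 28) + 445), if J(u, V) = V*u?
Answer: 293471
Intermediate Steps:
-1037*(J(-26, 28) + 445) = -1037*(28*(-26) + 445) = -1037*(-728 + 445) = -1037*(-283) = 293471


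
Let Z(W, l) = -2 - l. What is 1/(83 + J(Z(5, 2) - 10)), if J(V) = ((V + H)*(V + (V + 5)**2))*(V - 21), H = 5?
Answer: 1/21188 ≈ 4.7197e-5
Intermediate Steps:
J(V) = (-21 + V)*(5 + V)*(V + (5 + V)**2) (J(V) = ((V + 5)*(V + (V + 5)**2))*(V - 21) = ((5 + V)*(V + (5 + V)**2))*(-21 + V) = (-21 + V)*(5 + V)*(V + (5 + V)**2))
1/(83 + J(Z(5, 2) - 10)) = 1/(83 + (-2625 + ((-2 - 1*2) - 10)**4 - 1555*((-2 - 1*2) - 10) - 256*((-2 - 1*2) - 10)**2 - 5*((-2 - 1*2) - 10)**3)) = 1/(83 + (-2625 + ((-2 - 2) - 10)**4 - 1555*((-2 - 2) - 10) - 256*((-2 - 2) - 10)**2 - 5*((-2 - 2) - 10)**3)) = 1/(83 + (-2625 + (-4 - 10)**4 - 1555*(-4 - 10) - 256*(-4 - 10)**2 - 5*(-4 - 10)**3)) = 1/(83 + (-2625 + (-14)**4 - 1555*(-14) - 256*(-14)**2 - 5*(-14)**3)) = 1/(83 + (-2625 + 38416 + 21770 - 256*196 - 5*(-2744))) = 1/(83 + (-2625 + 38416 + 21770 - 50176 + 13720)) = 1/(83 + 21105) = 1/21188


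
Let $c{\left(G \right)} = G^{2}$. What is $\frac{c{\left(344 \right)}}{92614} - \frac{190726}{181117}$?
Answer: $\frac{1884381774}{8386984919} \approx 0.22468$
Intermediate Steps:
$\frac{c{\left(344 \right)}}{92614} - \frac{190726}{181117} = \frac{344^{2}}{92614} - \frac{190726}{181117} = 118336 \cdot \frac{1}{92614} - \frac{190726}{181117} = \frac{59168}{46307} - \frac{190726}{181117} = \frac{1884381774}{8386984919}$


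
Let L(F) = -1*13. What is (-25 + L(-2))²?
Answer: 1444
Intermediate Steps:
L(F) = -13
(-25 + L(-2))² = (-25 - 13)² = (-38)² = 1444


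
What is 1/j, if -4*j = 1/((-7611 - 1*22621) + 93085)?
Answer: -251412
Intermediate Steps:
j = -1/251412 (j = -1/(4*((-7611 - 1*22621) + 93085)) = -1/(4*((-7611 - 22621) + 93085)) = -1/(4*(-30232 + 93085)) = -¼/62853 = -¼*1/62853 = -1/251412 ≈ -3.9775e-6)
1/j = 1/(-1/251412) = -251412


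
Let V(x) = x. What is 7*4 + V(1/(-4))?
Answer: 111/4 ≈ 27.750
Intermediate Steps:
7*4 + V(1/(-4)) = 7*4 + 1/(-4) = 28 + 1*(-1/4) = 28 - 1/4 = 111/4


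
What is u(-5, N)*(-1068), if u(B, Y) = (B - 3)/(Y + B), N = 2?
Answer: -2848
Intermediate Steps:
u(B, Y) = (-3 + B)/(B + Y)
u(-5, N)*(-1068) = ((-3 - 5)/(-5 + 2))*(-1068) = (-8/(-3))*(-1068) = -⅓*(-8)*(-1068) = (8/3)*(-1068) = -2848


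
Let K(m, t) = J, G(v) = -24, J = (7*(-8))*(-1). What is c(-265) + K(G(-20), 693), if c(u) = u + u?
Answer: -474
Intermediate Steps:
J = 56 (J = -56*(-1) = 56)
K(m, t) = 56
c(u) = 2*u
c(-265) + K(G(-20), 693) = 2*(-265) + 56 = -530 + 56 = -474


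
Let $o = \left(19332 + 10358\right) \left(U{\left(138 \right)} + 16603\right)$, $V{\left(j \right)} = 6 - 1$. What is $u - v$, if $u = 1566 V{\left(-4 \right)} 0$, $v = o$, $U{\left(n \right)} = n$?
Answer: $-497040290$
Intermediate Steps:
$V{\left(j \right)} = 5$ ($V{\left(j \right)} = 6 - 1 = 5$)
$o = 497040290$ ($o = \left(19332 + 10358\right) \left(138 + 16603\right) = 29690 \cdot 16741 = 497040290$)
$v = 497040290$
$u = 0$ ($u = 1566 \cdot 5 \cdot 0 = 1566 \cdot 0 = 0$)
$u - v = 0 - 497040290 = -497040290$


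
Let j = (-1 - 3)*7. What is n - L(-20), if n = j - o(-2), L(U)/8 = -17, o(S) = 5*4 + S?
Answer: 90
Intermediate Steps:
o(S) = 20 + S
L(U) = -136 (L(U) = 8*(-17) = -136)
j = -28 (j = -4*7 = -28)
n = -46 (n = -28 - (20 - 2) = -28 - 1*18 = -28 - 18 = -46)
n - L(-20) = -46 - 1*(-136) = -46 + 136 = 90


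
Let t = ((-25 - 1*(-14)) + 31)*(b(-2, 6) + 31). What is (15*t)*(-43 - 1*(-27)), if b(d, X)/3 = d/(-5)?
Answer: -154560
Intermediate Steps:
b(d, X) = -3*d/5 (b(d, X) = 3*(d/(-5)) = 3*(d*(-⅕)) = 3*(-d/5) = -3*d/5)
t = 644 (t = ((-25 - 1*(-14)) + 31)*(-⅗*(-2) + 31) = ((-25 + 14) + 31)*(6/5 + 31) = (-11 + 31)*(161/5) = 20*(161/5) = 644)
(15*t)*(-43 - 1*(-27)) = (15*644)*(-43 - 1*(-27)) = 9660*(-43 + 27) = 9660*(-16) = -154560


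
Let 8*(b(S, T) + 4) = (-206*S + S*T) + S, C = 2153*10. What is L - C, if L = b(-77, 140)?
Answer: -167267/8 ≈ -20908.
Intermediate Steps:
C = 21530
b(S, T) = -4 - 205*S/8 + S*T/8 (b(S, T) = -4 + ((-206*S + S*T) + S)/8 = -4 + (-205*S + S*T)/8 = -4 + (-205*S/8 + S*T/8) = -4 - 205*S/8 + S*T/8)
L = 4973/8 (L = -4 - 205/8*(-77) + (⅛)*(-77)*140 = -4 + 15785/8 - 2695/2 = 4973/8 ≈ 621.63)
L - C = 4973/8 - 1*21530 = 4973/8 - 21530 = -167267/8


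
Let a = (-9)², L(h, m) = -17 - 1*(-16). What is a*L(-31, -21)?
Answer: -81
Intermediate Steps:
L(h, m) = -1 (L(h, m) = -17 + 16 = -1)
a = 81
a*L(-31, -21) = 81*(-1) = -81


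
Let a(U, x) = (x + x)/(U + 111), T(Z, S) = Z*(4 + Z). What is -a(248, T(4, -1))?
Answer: -64/359 ≈ -0.17827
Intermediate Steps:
a(U, x) = 2*x/(111 + U) (a(U, x) = (2*x)/(111 + U) = 2*x/(111 + U))
-a(248, T(4, -1)) = -2*4*(4 + 4)/(111 + 248) = -2*4*8/359 = -2*32/359 = -1*64/359 = -64/359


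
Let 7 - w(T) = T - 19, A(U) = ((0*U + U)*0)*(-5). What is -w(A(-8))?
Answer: -26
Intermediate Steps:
A(U) = 0 (A(U) = ((0 + U)*0)*(-5) = (U*0)*(-5) = 0*(-5) = 0)
w(T) = 26 - T (w(T) = 7 - (T - 19) = 7 - (-19 + T) = 7 + (19 - T) = 26 - T)
-w(A(-8)) = -(26 - 1*0) = -(26 + 0) = -1*26 = -26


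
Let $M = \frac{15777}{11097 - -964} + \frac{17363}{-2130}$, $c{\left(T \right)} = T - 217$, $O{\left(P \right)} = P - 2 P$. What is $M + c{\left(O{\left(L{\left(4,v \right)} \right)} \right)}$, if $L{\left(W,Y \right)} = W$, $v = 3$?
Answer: $- \frac{5853284663}{25689930} \approx -227.84$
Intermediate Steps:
$O{\left(P \right)} = - P$
$c{\left(T \right)} = -217 + T$
$M = - \frac{175810133}{25689930}$ ($M = \frac{15777}{11097 + 964} + 17363 \left(- \frac{1}{2130}\right) = \frac{15777}{12061} - \frac{17363}{2130} = - \frac{175810133}{25689930} \approx -6.8435$)
$M + c{\left(O{\left(L{\left(4,v \right)} \right)} \right)} = - \frac{175810133}{25689930} - 221 = - \frac{5853284663}{25689930}$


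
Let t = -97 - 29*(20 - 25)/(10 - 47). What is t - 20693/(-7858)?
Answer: -28576131/290746 ≈ -98.286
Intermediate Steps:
t = -3734/37 (t = -97 - (-145)/(-37) = -97 - (-145)*(-1)/37 = -97 - 29*5/37 = -97 - 145/37 = -3734/37 ≈ -100.92)
t - 20693/(-7858) = -3734/37 - 20693/(-7858) = -3734/37 - 20693*(-1/7858) = -3734/37 + 20693/7858 = -28576131/290746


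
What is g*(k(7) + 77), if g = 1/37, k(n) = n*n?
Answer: 126/37 ≈ 3.4054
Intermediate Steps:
k(n) = n²
g = 1/37 ≈ 0.027027
g*(k(7) + 77) = (7² + 77)/37 = (49 + 77)/37 = (1/37)*126 = 126/37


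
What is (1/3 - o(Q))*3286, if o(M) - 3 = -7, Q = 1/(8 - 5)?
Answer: 42718/3 ≈ 14239.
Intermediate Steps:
Q = ⅓ (Q = 1/3 = ⅓ ≈ 0.33333)
o(M) = -4 (o(M) = 3 - 7 = -4)
(1/3 - o(Q))*3286 = (1/3 - 1*(-4))*3286 = (⅓ + 4)*3286 = (13/3)*3286 = 42718/3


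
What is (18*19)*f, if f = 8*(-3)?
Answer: -8208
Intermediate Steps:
f = -24
(18*19)*f = (18*19)*(-24) = 342*(-24) = -8208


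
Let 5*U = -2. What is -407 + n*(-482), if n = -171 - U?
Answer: 409111/5 ≈ 81822.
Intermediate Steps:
U = -⅖ (U = (⅕)*(-2) = -⅖ ≈ -0.40000)
n = -853/5 (n = -171 - 1*(-⅖) = -171 + ⅖ = -853/5 ≈ -170.60)
-407 + n*(-482) = -407 - 853/5*(-482) = -407 + 411146/5 = 409111/5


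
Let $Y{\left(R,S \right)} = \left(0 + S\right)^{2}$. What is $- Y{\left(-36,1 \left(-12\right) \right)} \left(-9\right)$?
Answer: $1296$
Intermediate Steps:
$Y{\left(R,S \right)} = S^{2}$
$- Y{\left(-36,1 \left(-12\right) \right)} \left(-9\right) = - \left(1 \left(-12\right)\right)^{2} \left(-9\right) = - \left(-12\right)^{2} \left(-9\right) = \left(-1\right) 144 \left(-9\right) = \left(-144\right) \left(-9\right) = 1296$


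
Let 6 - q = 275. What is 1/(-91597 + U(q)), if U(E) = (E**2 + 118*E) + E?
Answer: -1/51247 ≈ -1.9513e-5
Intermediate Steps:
q = -269 (q = 6 - 1*275 = 6 - 275 = -269)
U(E) = E**2 + 119*E
1/(-91597 + U(q)) = 1/(-91597 - 269*(119 - 269)) = 1/(-91597 - 269*(-150)) = 1/(-91597 + 40350) = 1/(-51247) = -1/51247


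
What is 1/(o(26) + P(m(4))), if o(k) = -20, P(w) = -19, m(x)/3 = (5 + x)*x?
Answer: -1/39 ≈ -0.025641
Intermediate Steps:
m(x) = 3*x*(5 + x) (m(x) = 3*((5 + x)*x) = 3*(x*(5 + x)) = 3*x*(5 + x))
1/(o(26) + P(m(4))) = 1/(-20 - 19) = 1/(-39) = -1/39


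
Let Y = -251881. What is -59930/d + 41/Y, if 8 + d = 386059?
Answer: -15111056421/97238911931 ≈ -0.15540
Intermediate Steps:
d = 386051 (d = -8 + 386059 = 386051)
-59930/d + 41/Y = -59930/386051 + 41/(-251881) = -59930*1/386051 + 41*(-1/251881) = -59930/386051 - 41/251881 = -15111056421/97238911931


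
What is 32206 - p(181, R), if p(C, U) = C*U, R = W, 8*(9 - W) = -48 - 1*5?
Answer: 235023/8 ≈ 29378.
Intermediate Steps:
W = 125/8 (W = 9 - (-48 - 1*5)/8 = 9 - (-48 - 5)/8 = 9 - ⅛*(-53) = 9 + 53/8 = 125/8 ≈ 15.625)
R = 125/8 ≈ 15.625
32206 - p(181, R) = 32206 - 181*125/8 = 32206 - 1*22625/8 = 32206 - 22625/8 = 235023/8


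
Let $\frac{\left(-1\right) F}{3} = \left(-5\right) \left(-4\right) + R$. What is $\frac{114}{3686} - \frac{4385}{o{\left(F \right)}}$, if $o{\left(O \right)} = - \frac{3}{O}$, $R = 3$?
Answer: $- \frac{9782932}{97} \approx -1.0086 \cdot 10^{5}$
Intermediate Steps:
$F = -69$ ($F = - 3 \left(\left(-5\right) \left(-4\right) + 3\right) = - 3 \left(20 + 3\right) = \left(-3\right) 23 = -69$)
$\frac{114}{3686} - \frac{4385}{o{\left(F \right)}} = \frac{114}{3686} - \frac{4385}{\left(-3\right) \frac{1}{-69}} = 114 \cdot \frac{1}{3686} - \frac{4385}{\left(-3\right) \left(- \frac{1}{69}\right)} = \frac{3}{97} - 4385 \frac{1}{\frac{1}{23}} = \frac{3}{97} - 100855 = - \frac{9782932}{97}$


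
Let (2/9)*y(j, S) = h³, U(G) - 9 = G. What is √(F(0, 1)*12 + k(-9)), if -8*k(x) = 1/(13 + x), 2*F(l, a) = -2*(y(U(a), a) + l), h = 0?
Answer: I*√2/8 ≈ 0.17678*I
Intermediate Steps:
U(G) = 9 + G
y(j, S) = 0 (y(j, S) = (9/2)*0³ = (9/2)*0 = 0)
F(l, a) = -l (F(l, a) = (-2*(0 + l))/2 = (-2*l)/2 = -l)
k(x) = -1/(8*(13 + x))
√(F(0, 1)*12 + k(-9)) = √(-1*0*12 - 1/(104 + 8*(-9))) = √(0*12 - 1/(104 - 72)) = √(0 - 1/32) = √(-1/32) = I*√2/8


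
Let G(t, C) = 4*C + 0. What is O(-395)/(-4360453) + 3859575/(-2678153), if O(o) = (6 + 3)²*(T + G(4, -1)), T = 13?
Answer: -16831447761012/11677960283309 ≈ -1.4413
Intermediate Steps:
G(t, C) = 4*C
O(o) = 729 (O(o) = (6 + 3)²*(13 + 4*(-1)) = 9²*(13 - 4) = 81*9 = 729)
O(-395)/(-4360453) + 3859575/(-2678153) = 729/(-4360453) + 3859575/(-2678153) = 729*(-1/4360453) + 3859575*(-1/2678153) = -729/4360453 - 3859575/2678153 = -16831447761012/11677960283309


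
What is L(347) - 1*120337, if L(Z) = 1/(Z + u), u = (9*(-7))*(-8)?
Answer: -102406786/851 ≈ -1.2034e+5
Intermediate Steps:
u = 504 (u = -63*(-8) = 504)
L(Z) = 1/(504 + Z) (L(Z) = 1/(Z + 504) = 1/(504 + Z))
L(347) - 1*120337 = 1/(504 + 347) - 1*120337 = 1/851 - 120337 = -102406786/851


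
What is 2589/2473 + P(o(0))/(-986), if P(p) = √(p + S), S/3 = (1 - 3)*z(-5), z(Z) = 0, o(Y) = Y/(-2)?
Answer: 2589/2473 ≈ 1.0469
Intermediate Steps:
o(Y) = -Y/2 (o(Y) = Y*(-½) = -Y/2)
S = 0 (S = 3*((1 - 3)*0) = 3*(-2*0) = 3*0 = 0)
P(p) = √p (P(p) = √(p + 0) = √p)
2589/2473 + P(o(0))/(-986) = 2589/2473 + √(-½*0)/(-986) = 2589*(1/2473) + √0*(-1/986) = 2589/2473 + 0*(-1/986) = 2589/2473 + 0 = 2589/2473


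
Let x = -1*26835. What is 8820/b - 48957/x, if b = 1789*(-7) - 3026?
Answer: 58283077/46361935 ≈ 1.2571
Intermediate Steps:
x = -26835
b = -15549 (b = -12523 - 3026 = -15549)
8820/b - 48957/x = 8820/(-15549) - 48957/(-26835) = 8820*(-1/15549) - 48957*(-1/26835) = -2940/5183 + 16319/8945 = 58283077/46361935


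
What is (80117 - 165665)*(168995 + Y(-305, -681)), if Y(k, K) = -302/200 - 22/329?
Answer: -118909231002327/8225 ≈ -1.4457e+10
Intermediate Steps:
Y(k, K) = -51879/32900 (Y(k, K) = -302*1/200 - 22*1/329 = -151/100 - 22/329 = -51879/32900)
(80117 - 165665)*(168995 + Y(-305, -681)) = (80117 - 165665)*(168995 - 51879/32900) = -85548*5559883621/32900 = -118909231002327/8225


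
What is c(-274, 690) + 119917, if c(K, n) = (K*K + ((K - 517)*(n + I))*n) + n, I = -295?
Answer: -215391367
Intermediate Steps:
c(K, n) = n + K**2 + n*(-517 + K)*(-295 + n) (c(K, n) = (K*K + ((K - 517)*(n - 295))*n) + n = (K**2 + ((-517 + K)*(-295 + n))*n) + n = (K**2 + n*(-517 + K)*(-295 + n)) + n = n + K**2 + n*(-517 + K)*(-295 + n))
c(-274, 690) + 119917 = ((-274)**2 - 517*690**2 + 152516*690 - 274*690**2 - 295*(-274)*690) + 119917 = (75076 - 517*476100 + 105236040 - 274*476100 + 55772700) + 119917 = (75076 - 246143700 + 105236040 - 130451400 + 55772700) + 119917 = -215511284 + 119917 = -215391367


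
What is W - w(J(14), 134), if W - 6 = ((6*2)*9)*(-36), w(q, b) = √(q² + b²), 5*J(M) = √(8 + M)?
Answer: -3882 - √448922/5 ≈ -4016.0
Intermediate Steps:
J(M) = √(8 + M)/5
w(q, b) = √(b² + q²)
W = -3882 (W = 6 + ((6*2)*9)*(-36) = 6 + (12*9)*(-36) = 6 + 108*(-36) = 6 - 3888 = -3882)
W - w(J(14), 134) = -3882 - √(134² + (√(8 + 14)/5)²) = -3882 - √(17956 + (√22/5)²) = -3882 - √(17956 + 22/25) = -3882 - √(448922/25) = -3882 - √448922/5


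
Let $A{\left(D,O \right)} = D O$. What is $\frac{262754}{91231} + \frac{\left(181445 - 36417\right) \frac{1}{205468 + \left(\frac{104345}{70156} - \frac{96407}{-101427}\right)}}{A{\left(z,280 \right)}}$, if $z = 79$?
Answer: $\frac{151746607061379036251276}{52687461768015691622635} \approx 2.8801$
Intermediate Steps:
$\frac{262754}{91231} + \frac{\left(181445 - 36417\right) \frac{1}{205468 + \left(\frac{104345}{70156} - \frac{96407}{-101427}\right)}}{A{\left(z,280 \right)}} = \frac{262754}{91231} + \frac{\left(181445 - 36417\right) \frac{1}{205468 + \left(\frac{104345}{70156} - \frac{96407}{-101427}\right)}}{79 \cdot 280} = 262754 \cdot \frac{1}{91231} + \frac{145028 \frac{1}{205468 + \left(104345 \cdot \frac{1}{70156} - - \frac{96407}{101427}\right)}}{22120} = \frac{262754}{91231} + \frac{145028}{205468 + \left(\frac{104345}{70156} + \frac{96407}{101427}\right)} \frac{1}{22120} = \frac{262754}{91231} + \frac{145028}{205468 + \frac{17346929807}{7115712612}} \cdot \frac{1}{22120} = \frac{262754}{91231} + \frac{145028}{\frac{1462068585892223}{7115712612}} \cdot \frac{1}{22120} = \frac{262754}{91231} + 145028 \cdot \frac{7115712612}{1462068585892223} \cdot \frac{1}{22120} = \frac{262754}{91231} + \frac{1031977568693136}{1462068585892223} \cdot \frac{1}{22120} = \frac{262754}{91231} + \frac{128997196086642}{4042619639991996595} = \frac{151746607061379036251276}{52687461768015691622635}$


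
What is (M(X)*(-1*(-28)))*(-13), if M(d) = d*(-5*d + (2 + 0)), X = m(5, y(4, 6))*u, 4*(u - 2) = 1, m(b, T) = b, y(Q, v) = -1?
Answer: 888615/4 ≈ 2.2215e+5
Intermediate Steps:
u = 9/4 (u = 2 + (1/4)*1 = 2 + 1/4 = 9/4 ≈ 2.2500)
X = 45/4 (X = 5*(9/4) = 45/4 ≈ 11.250)
M(d) = d*(2 - 5*d) (M(d) = d*(-5*d + 2) = d*(2 - 5*d))
(M(X)*(-1*(-28)))*(-13) = ((45*(2 - 5*45/4)/4)*(-1*(-28)))*(-13) = ((45*(2 - 225/4)/4)*28)*(-13) = (((45/4)*(-217/4))*28)*(-13) = -9765/16*28*(-13) = -68355/4*(-13) = 888615/4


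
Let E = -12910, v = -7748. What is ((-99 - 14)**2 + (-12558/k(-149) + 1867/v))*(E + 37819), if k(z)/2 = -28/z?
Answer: -996070532511/1937 ≈ -5.1423e+8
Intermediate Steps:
k(z) = -56/z (k(z) = 2*(-28/z) = -56/z)
((-99 - 14)**2 + (-12558/k(-149) + 1867/v))*(E + 37819) = ((-99 - 14)**2 + (-12558/((-56/(-149))) + 1867/(-7748)))*(-12910 + 37819) = ((-113)**2 + (-12558/((-56*(-1/149))) + 1867*(-1/7748)))*24909 = (12769 + (-12558/56/149 - 1867/7748))*24909 = (12769 + (-12558*149/56 - 1867/7748))*24909 = (12769 + (-133653/4 - 1867/7748))*24909 = (12769 - 64721932/1937)*24909 = -39988379/1937*24909 = -996070532511/1937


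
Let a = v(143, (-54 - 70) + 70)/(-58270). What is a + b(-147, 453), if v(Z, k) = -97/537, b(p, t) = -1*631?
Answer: -19744614593/31290990 ≈ -631.00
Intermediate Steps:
b(p, t) = -631
v(Z, k) = -97/537 (v(Z, k) = -97*1/537 = -97/537)
a = 97/31290990 (a = -97/537/(-58270) = -97/537*(-1/58270) = 97/31290990 ≈ 3.0999e-6)
a + b(-147, 453) = 97/31290990 - 631 = -19744614593/31290990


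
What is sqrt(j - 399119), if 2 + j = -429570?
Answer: I*sqrt(828691) ≈ 910.32*I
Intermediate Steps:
j = -429572 (j = -2 - 429570 = -429572)
sqrt(j - 399119) = sqrt(-429572 - 399119) = sqrt(-828691) = I*sqrt(828691)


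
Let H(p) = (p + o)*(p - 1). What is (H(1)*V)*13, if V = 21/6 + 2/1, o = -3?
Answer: 0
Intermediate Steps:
H(p) = (-1 + p)*(-3 + p) (H(p) = (p - 3)*(p - 1) = (-3 + p)*(-1 + p) = (-1 + p)*(-3 + p))
V = 11/2 (V = 21*(⅙) + 2*1 = 7/2 + 2 = 11/2 ≈ 5.5000)
(H(1)*V)*13 = ((3 + 1² - 4*1)*(11/2))*13 = ((3 + 1 - 4)*(11/2))*13 = (0*(11/2))*13 = 0*13 = 0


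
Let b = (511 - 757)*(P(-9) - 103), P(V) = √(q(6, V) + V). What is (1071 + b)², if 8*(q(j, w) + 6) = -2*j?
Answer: 696436767 - 6496614*I*√66 ≈ 6.9644e+8 - 5.2779e+7*I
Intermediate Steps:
q(j, w) = -6 - j/4 (q(j, w) = -6 + (-2*j)/8 = -6 - j/4)
P(V) = √(-15/2 + V) (P(V) = √((-6 - ¼*6) + V) = √((-6 - 3/2) + V) = √(-15/2 + V))
b = 25338 - 123*I*√66 (b = (511 - 757)*(√(-30 + 4*(-9))/2 - 103) = -246*(√(-30 - 36)/2 - 103) = -246*(√(-66)/2 - 103) = -246*((I*√66)/2 - 103) = -246*(I*√66/2 - 103) = -246*(-103 + I*√66/2) = 25338 - 123*I*√66 ≈ 25338.0 - 999.26*I)
(1071 + b)² = (1071 + (25338 - 123*I*√66))² = (26409 - 123*I*√66)²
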